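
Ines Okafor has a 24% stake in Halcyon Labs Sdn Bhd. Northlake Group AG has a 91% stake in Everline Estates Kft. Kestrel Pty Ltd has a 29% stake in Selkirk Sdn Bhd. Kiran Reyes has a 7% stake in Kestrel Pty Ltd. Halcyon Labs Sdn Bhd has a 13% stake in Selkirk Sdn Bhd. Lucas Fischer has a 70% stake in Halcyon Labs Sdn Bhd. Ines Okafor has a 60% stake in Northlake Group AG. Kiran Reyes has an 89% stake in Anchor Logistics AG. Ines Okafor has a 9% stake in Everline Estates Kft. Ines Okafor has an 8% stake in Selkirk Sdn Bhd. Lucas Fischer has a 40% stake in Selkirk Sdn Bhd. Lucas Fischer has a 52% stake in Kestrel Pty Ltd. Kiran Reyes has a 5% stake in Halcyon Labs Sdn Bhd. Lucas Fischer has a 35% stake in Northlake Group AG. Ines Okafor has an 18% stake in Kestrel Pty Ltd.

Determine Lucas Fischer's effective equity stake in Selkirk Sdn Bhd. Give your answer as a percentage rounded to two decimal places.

64.18%

Lucas reaches Selkirk along 3 paths.
Via Kestrel: 52% × 29% = 15.08%.
Direct stake: 40% = 40%.
Via Halcyon: 70% × 13% = 9.1%.
Total: 15.08% + 40% + 9.1% = 64.18%.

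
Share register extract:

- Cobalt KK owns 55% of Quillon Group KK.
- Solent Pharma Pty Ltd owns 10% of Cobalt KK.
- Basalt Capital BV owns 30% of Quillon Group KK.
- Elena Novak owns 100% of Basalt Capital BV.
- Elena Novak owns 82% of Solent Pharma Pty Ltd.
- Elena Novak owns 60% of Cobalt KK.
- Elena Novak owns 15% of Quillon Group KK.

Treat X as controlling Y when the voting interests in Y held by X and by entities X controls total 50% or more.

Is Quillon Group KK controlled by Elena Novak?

Yes

Elena holds 100% of Basalt, so Elena controls Basalt.
Elena holds 82% of Solent, so Elena controls Solent.
Solent and Elena together hold 10% + 60% = 70% of Cobalt, so Elena controls Cobalt.
Elena and Cobalt and Basalt together hold 15% + 55% + 30% = 100% of Quillon, so Elena controls Quillon.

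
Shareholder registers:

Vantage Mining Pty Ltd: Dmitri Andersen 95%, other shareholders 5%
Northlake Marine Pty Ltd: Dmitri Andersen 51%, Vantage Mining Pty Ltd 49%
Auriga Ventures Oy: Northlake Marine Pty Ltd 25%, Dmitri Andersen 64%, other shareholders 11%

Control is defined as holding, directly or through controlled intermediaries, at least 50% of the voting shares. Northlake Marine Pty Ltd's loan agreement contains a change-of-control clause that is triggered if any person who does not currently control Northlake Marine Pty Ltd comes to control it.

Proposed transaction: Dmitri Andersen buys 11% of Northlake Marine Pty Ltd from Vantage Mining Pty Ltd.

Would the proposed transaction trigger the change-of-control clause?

The purchase adds only to Dmitri's holdings (Vantage's stake shrinks), so Dmitri is the only person who could newly come to control Northlake.
Dmitri holds 95% of Vantage, so Dmitri controls Vantage.
Dmitri and Vantage together hold 51% + 49% = 100% of Northlake, so Dmitri controls Northlake.
So Dmitri already controls Northlake before the transaction.
After the purchase, Dmitri's direct stake in Northlake rises to 51% + 11% = 62%, and Vantage's stake falls to 38%.
Dmitri controlled Northlake already, so this is not a new person acquiring control; every other person's position is unchanged or reduced.
No new person acquires control, so the clause is not triggered.

No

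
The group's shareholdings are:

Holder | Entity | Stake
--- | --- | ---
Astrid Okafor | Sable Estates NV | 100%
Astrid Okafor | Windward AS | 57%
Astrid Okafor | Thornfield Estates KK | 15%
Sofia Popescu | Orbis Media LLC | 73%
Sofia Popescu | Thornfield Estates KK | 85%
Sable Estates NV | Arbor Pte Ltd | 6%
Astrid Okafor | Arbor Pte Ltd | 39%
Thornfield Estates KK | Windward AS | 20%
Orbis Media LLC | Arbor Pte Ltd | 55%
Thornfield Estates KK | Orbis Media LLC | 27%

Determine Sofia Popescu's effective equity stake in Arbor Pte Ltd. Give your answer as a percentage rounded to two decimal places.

52.77%

Sofia reaches Arbor along 2 paths.
Via Orbis: 73% × 55% = 40.15%.
Via Thornfield → Orbis: 85% × 27% × 55% = 12.6225%.
Total: 40.15% + 12.6225% = 52.7725%.
Rounded: 52.77%.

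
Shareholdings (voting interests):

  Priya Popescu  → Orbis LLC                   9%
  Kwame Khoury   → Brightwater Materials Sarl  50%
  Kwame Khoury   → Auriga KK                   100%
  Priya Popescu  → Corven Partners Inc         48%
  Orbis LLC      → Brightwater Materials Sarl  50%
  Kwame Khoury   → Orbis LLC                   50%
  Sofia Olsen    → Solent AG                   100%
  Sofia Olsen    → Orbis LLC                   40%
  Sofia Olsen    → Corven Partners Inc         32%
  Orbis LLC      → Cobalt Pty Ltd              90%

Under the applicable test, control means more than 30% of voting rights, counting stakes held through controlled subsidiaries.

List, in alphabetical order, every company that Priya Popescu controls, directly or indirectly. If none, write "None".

Priya holds 48% of Corven, so Priya controls Corven.
No other company's threshold is met.

Corven Partners Inc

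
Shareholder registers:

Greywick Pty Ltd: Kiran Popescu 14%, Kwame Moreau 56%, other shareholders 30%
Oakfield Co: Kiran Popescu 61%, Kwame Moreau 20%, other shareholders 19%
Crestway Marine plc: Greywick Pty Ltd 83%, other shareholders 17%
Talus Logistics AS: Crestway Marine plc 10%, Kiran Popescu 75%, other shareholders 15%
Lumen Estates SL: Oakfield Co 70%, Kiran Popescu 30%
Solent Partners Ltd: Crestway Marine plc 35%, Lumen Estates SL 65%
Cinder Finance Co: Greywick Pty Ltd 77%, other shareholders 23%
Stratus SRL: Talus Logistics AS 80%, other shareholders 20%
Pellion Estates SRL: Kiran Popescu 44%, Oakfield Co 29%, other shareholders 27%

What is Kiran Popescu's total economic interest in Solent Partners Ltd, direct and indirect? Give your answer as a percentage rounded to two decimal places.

51.32%

Kiran reaches Solent along 3 paths.
Via Greywick → Crestway: 14% × 83% × 35% = 4.067%.
Via Oakfield → Lumen: 61% × 70% × 65% = 27.755%.
Via Lumen: 30% × 65% = 19.5%.
Total: 4.067% + 27.755% + 19.5% = 51.322%.
Rounded: 51.32%.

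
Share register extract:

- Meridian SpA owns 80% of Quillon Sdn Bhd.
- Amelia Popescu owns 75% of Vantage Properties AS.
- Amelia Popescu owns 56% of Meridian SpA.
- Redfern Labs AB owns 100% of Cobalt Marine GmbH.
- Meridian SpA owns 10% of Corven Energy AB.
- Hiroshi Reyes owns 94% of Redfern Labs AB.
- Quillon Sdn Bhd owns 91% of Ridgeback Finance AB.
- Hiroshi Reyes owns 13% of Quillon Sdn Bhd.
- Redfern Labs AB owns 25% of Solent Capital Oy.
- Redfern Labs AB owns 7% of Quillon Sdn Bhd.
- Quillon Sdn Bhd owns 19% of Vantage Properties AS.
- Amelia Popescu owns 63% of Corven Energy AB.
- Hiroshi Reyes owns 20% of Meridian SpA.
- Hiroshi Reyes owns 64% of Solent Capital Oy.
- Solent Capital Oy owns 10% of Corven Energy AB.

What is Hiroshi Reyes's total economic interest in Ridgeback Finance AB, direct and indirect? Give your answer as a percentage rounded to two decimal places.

32.38%

Hiroshi reaches Ridgeback along 3 paths.
Via Redfern → Quillon: 94% × 7% × 91% = 5.9878%.
Via Quillon: 13% × 91% = 11.83%.
Via Meridian → Quillon: 20% × 80% × 91% = 14.56%.
Total: 5.9878% + 11.83% + 14.56% = 32.3778%.
Rounded: 32.38%.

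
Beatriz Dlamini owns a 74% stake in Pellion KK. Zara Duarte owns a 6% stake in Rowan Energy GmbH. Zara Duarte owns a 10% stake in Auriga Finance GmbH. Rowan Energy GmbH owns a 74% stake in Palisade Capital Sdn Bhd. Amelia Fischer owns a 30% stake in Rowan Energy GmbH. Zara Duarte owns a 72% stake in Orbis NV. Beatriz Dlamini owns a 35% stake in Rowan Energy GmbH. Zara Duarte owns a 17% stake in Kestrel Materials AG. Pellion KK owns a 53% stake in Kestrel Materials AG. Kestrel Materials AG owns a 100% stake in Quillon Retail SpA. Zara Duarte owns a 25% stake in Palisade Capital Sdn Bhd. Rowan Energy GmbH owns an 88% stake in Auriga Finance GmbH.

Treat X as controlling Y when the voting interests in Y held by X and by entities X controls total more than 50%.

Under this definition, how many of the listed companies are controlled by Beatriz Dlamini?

Beatriz holds 74% of Pellion, so Beatriz controls Pellion.
Pellion holds 53% of Kestrel, so Beatriz controls Kestrel.
Kestrel holds 100% of Quillon, so Beatriz controls Quillon.
No other company's threshold is met.
Beatriz controls 3 companies.

3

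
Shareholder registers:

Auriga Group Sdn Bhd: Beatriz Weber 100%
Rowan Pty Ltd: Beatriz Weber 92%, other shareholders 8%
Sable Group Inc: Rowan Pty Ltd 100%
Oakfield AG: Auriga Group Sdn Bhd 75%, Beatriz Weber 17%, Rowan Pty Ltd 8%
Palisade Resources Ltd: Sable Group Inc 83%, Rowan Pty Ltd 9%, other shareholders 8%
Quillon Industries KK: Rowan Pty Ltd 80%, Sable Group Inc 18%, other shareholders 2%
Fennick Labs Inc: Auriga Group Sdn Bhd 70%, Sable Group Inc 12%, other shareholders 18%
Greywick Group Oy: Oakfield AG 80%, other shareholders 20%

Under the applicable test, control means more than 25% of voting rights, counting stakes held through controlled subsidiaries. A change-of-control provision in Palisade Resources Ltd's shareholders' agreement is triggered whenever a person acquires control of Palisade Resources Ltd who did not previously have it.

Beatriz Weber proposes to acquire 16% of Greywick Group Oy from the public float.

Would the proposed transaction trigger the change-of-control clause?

No

The purchase changes only Beatriz's holdings, so Beatriz is the only person who could newly come to control Palisade.
Beatriz holds 92% of Rowan, so Beatriz controls Rowan.
Rowan holds 100% of Sable, so Beatriz controls Sable.
Sable and Rowan together hold 83% + 9% = 92% of Palisade, so Beatriz controls Palisade.
So Beatriz already controls Palisade before the transaction.
After the purchase, Beatriz holds 16% of Greywick directly.
Beatriz controlled Palisade already, so this is not a new person acquiring control; every other person's position is unchanged or reduced.
No new person acquires control, so the clause is not triggered.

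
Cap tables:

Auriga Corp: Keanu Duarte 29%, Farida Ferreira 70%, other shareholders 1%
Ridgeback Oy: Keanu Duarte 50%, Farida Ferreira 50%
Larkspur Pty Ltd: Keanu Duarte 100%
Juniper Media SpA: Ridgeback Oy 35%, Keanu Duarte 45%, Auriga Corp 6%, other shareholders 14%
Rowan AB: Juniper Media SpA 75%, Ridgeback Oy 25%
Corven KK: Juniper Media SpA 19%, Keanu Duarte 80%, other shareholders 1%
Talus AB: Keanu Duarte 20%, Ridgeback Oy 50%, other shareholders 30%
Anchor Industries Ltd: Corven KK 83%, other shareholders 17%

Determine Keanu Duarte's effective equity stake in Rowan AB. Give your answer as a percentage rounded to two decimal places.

60.68%

Keanu reaches Rowan along 4 paths.
Via Ridgeback → Juniper: 50% × 35% × 75% = 13.125%.
Via Juniper: 45% × 75% = 33.75%.
Via Auriga → Juniper: 29% × 6% × 75% = 1.305%.
Via Ridgeback: 50% × 25% = 12.5%.
Total: 13.125% + 33.75% + 1.305% + 12.5% = 60.68%.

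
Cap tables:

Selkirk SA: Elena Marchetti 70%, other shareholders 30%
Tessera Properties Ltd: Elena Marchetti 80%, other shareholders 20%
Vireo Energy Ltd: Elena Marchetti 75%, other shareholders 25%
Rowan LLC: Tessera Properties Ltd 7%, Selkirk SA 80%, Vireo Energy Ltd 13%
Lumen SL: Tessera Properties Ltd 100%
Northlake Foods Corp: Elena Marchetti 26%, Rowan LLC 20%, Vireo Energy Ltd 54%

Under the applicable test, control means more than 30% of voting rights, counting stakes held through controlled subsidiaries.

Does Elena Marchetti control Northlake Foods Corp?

Yes

Elena holds 75% of Vireo, so Elena controls Vireo.
Elena holds 70% of Selkirk, so Elena controls Selkirk.
Elena holds 80% of Tessera, so Elena controls Tessera.
Tessera and Selkirk and Vireo together hold 7% + 80% + 13% = 100% of Rowan, so Elena controls Rowan.
Elena and Rowan and Vireo together hold 26% + 20% + 54% = 100% of Northlake, so Elena controls Northlake.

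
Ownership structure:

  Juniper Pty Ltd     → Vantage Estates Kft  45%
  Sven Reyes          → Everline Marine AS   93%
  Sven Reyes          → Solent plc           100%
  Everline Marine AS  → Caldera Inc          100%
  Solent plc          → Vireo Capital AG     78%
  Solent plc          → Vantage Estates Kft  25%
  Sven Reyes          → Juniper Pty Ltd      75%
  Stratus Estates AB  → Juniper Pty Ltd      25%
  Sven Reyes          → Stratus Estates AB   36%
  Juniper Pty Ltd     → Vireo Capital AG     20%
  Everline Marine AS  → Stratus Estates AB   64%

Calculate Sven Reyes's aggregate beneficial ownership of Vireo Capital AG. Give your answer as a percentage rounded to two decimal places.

Sven reaches Vireo along 4 paths.
Via Stratus → Juniper: 36% × 25% × 20% = 1.8%.
Via Everline → Stratus → Juniper: 93% × 64% × 25% × 20% = 2.976%.
Via Juniper: 75% × 20% = 15%.
Via Solent: 100% × 78% = 78%.
Total: 1.8% + 2.976% + 15% + 78% = 97.776%.
Rounded: 97.78%.

97.78%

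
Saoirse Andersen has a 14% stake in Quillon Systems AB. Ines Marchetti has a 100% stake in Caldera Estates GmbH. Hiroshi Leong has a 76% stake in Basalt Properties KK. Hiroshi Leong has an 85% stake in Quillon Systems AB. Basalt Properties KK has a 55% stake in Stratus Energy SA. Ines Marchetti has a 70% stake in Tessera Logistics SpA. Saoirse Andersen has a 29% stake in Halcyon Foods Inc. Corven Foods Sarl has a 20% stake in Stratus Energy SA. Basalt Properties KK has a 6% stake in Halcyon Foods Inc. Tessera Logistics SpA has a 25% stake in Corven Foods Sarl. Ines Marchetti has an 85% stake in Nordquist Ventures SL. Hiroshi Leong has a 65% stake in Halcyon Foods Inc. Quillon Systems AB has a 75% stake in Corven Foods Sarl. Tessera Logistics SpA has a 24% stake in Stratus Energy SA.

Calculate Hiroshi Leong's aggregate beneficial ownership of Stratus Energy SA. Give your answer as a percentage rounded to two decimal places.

Hiroshi reaches Stratus along 2 paths.
Via Quillon → Corven: 85% × 75% × 20% = 12.75%.
Via Basalt: 76% × 55% = 41.8%.
Total: 12.75% + 41.8% = 54.55%.

54.55%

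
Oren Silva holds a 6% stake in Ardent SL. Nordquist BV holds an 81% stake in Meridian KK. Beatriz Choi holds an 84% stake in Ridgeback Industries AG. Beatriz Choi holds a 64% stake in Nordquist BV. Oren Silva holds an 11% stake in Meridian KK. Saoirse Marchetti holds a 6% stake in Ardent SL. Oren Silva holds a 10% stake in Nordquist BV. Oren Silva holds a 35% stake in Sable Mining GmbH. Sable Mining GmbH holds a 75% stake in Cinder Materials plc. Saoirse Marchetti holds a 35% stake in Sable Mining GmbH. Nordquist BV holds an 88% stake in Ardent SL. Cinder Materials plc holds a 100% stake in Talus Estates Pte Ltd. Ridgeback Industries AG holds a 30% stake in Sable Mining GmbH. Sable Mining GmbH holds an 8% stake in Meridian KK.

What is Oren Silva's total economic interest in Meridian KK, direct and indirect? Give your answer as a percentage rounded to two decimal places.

Oren reaches Meridian along 3 paths.
Direct stake: 11% = 11%.
Via Sable: 35% × 8% = 2.8%.
Via Nordquist: 10% × 81% = 8.1%.
Total: 11% + 2.8% + 8.1% = 21.9%.
Rounded: 21.90%.

21.90%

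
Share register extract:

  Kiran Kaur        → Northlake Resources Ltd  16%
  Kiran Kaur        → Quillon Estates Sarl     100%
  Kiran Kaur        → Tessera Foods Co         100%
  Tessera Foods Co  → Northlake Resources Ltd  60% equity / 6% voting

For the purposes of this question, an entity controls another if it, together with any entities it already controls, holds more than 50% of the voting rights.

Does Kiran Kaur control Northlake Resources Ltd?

Kiran holds 100% of Tessera, so Kiran controls Tessera.
Kiran holds 100% of Quillon, so Kiran controls Quillon.
In Northlake, Kiran's side holds only 6% + 16% = 22%, not > 50%.
So Kiran does not control Northlake.

No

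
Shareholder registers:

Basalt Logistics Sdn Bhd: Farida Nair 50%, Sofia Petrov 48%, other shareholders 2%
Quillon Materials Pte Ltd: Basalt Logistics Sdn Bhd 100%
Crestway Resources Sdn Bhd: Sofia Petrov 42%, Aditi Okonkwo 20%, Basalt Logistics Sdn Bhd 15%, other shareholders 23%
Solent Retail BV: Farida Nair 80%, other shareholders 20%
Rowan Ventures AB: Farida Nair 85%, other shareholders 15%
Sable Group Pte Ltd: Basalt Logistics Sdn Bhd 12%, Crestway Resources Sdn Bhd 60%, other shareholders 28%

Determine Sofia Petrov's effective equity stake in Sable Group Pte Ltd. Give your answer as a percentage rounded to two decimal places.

Sofia reaches Sable along 3 paths.
Via Basalt: 48% × 12% = 5.76%.
Via Crestway: 42% × 60% = 25.2%.
Via Basalt → Crestway: 48% × 15% × 60% = 4.32%.
Total: 5.76% + 25.2% + 4.32% = 35.28%.

35.28%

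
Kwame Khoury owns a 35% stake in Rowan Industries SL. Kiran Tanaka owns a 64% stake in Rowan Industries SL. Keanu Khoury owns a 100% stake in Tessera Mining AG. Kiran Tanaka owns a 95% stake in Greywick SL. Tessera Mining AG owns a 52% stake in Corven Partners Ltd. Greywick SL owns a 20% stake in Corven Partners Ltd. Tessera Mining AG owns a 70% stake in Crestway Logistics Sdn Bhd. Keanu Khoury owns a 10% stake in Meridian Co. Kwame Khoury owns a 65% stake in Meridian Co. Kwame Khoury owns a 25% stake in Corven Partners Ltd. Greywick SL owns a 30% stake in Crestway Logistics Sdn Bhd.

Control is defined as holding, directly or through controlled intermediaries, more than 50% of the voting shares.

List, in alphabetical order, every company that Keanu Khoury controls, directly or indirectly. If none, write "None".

Corven Partners Ltd, Crestway Logistics Sdn Bhd, Tessera Mining AG

Keanu holds 100% of Tessera, so Keanu controls Tessera.
Tessera holds 52% of Corven, so Keanu controls Corven.
Tessera holds 70% of Crestway, so Keanu controls Crestway.
No other company's threshold is met.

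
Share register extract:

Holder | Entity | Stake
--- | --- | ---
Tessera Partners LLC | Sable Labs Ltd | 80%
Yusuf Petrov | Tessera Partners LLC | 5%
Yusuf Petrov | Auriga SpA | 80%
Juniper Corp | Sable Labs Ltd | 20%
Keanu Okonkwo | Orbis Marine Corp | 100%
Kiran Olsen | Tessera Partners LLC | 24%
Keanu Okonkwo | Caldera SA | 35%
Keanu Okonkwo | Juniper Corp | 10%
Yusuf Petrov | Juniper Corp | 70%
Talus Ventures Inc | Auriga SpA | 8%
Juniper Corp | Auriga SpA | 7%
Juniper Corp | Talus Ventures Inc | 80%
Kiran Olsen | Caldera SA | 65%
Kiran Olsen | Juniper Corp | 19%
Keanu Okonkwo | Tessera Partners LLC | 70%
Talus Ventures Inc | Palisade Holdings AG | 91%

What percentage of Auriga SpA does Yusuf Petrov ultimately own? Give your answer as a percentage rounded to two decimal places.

Yusuf reaches Auriga along 3 paths.
Direct stake: 80% = 80%.
Via Juniper → Talus: 70% × 80% × 8% = 4.48%.
Via Juniper: 70% × 7% = 4.9%.
Total: 80% + 4.48% + 4.9% = 89.38%.

89.38%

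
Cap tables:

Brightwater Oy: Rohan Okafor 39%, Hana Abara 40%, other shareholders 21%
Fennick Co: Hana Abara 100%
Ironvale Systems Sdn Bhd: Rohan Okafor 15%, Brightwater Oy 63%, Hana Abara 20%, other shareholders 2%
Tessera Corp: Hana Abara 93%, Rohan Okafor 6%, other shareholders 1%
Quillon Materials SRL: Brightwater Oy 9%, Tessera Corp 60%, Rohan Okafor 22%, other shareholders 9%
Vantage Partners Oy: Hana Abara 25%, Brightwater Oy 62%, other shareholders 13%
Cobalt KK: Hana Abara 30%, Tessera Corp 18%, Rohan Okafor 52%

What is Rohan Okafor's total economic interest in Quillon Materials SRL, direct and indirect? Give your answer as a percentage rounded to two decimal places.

29.11%

Rohan reaches Quillon along 3 paths.
Via Brightwater: 39% × 9% = 3.51%.
Via Tessera: 6% × 60% = 3.6%.
Direct stake: 22% = 22%.
Total: 3.51% + 3.6% + 22% = 29.11%.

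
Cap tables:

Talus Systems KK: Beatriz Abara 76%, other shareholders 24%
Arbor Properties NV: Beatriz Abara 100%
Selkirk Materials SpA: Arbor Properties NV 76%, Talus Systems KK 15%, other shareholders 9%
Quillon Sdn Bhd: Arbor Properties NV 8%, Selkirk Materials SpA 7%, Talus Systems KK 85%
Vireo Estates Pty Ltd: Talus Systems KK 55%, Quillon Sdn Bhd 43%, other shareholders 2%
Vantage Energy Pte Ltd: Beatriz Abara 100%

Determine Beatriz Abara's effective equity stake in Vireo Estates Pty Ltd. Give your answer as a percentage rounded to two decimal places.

75.65%

Beatriz reaches Vireo along 5 paths.
Via Talus: 76% × 55% = 41.8%.
Via Arbor → Quillon: 100% × 8% × 43% = 3.44%.
Via Arbor → Selkirk → Quillon: 100% × 76% × 7% × 43% = 2.2876%.
Via Talus → Selkirk → Quillon: 76% × 15% × 7% × 43% = 0.34314%.
Via Talus → Quillon: 76% × 85% × 43% = 27.778%.
Total: 41.8% + 3.44% + 2.2876% + 0.34314% + 27.778% = 75.64874%.
Rounded: 75.65%.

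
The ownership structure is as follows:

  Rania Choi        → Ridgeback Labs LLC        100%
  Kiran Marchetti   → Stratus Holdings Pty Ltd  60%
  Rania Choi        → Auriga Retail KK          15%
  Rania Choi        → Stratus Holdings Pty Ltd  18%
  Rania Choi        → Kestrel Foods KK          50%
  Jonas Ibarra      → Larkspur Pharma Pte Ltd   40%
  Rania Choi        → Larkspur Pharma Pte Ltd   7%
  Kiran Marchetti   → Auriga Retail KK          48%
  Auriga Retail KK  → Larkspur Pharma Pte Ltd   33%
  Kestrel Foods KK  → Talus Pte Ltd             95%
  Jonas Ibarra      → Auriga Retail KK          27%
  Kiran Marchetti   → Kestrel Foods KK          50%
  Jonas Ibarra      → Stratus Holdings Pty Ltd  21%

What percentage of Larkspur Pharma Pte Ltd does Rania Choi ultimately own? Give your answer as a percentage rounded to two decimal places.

Rania reaches Larkspur along 2 paths.
Via Auriga: 15% × 33% = 4.95%.
Direct stake: 7% = 7%.
Total: 4.95% + 7% = 11.95%.

11.95%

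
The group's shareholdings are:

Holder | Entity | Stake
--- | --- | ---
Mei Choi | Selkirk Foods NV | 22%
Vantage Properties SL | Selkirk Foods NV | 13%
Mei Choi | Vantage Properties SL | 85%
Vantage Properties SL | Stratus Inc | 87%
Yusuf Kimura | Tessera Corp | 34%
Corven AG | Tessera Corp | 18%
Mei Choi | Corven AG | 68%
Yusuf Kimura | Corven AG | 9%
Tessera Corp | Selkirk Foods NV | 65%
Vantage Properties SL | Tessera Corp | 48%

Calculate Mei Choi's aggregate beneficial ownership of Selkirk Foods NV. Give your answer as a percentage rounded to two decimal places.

67.53%

Mei reaches Selkirk along 4 paths.
Via Corven → Tessera: 68% × 18% × 65% = 7.956%.
Via Vantage → Tessera: 85% × 48% × 65% = 26.52%.
Via Vantage: 85% × 13% = 11.05%.
Direct stake: 22% = 22%.
Total: 7.956% + 26.52% + 11.05% + 22% = 67.526%.
Rounded: 67.53%.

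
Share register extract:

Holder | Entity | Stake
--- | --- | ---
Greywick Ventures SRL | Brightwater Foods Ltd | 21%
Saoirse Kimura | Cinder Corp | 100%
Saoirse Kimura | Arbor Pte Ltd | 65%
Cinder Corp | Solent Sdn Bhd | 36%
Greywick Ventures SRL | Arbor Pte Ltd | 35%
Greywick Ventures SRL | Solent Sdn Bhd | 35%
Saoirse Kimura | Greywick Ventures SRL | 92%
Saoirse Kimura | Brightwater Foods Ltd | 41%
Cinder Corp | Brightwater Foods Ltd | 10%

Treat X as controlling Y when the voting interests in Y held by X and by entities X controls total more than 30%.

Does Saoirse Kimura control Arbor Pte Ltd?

Saoirse holds 92% of Greywick, so Saoirse controls Greywick.
Saoirse and Greywick together hold 65% + 35% = 100% of Arbor, so Saoirse controls Arbor.

Yes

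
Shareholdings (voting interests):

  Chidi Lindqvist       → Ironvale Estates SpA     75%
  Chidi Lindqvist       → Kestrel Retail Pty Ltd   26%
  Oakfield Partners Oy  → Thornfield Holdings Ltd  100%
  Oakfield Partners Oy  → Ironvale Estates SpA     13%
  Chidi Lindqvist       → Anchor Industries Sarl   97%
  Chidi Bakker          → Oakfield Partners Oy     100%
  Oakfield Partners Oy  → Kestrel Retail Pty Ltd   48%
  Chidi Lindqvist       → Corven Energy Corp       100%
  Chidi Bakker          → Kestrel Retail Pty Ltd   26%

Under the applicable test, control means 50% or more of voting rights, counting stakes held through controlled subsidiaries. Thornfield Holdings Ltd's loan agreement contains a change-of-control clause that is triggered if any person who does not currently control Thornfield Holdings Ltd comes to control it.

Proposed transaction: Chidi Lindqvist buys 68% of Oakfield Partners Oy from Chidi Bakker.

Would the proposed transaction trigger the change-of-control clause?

Yes

The purchase adds only to Chidi Lindqvist's holdings (Chidi Bakker's stake shrinks), so Chidi Lindqvist is the only person who could newly come to control Thornfield.
Chidi Lindqvist holds 97% of Anchor, so Chidi Lindqvist controls Anchor.
Chidi Lindqvist holds 75% of Ironvale, so Chidi Lindqvist controls Ironvale.
Chidi Lindqvist holds 100% of Corven, so Chidi Lindqvist controls Corven.
Neither Chidi Lindqvist nor any entity Chidi Lindqvist controls holds any voting interest in Thornfield.
So before the transaction, Chidi Lindqvist does not control Thornfield.
After the purchase, Chidi Lindqvist holds 68% of Oakfield directly, and Chidi Bakker's stake falls to 32%.
Chidi Lindqvist holds 68% of Oakfield, so Chidi Lindqvist controls Oakfield.
Oakfield holds 100% of Thornfield, so Chidi Lindqvist controls Thornfield.
Chidi Lindqvist did not control Thornfield before and does after, so the clause is triggered.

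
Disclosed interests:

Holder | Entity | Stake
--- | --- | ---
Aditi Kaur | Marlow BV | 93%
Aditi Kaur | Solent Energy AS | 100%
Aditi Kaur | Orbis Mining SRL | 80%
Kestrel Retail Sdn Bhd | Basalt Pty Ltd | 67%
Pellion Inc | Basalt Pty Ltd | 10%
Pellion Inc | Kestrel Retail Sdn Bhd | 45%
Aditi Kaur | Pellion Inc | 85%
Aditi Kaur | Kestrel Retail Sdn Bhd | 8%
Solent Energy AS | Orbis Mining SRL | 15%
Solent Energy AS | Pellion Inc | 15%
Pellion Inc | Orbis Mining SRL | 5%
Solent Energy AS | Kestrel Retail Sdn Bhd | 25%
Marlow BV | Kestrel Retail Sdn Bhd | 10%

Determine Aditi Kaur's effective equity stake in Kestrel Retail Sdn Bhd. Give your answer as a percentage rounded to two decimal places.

87.30%

Aditi reaches Kestrel along 5 paths.
Via Pellion: 85% × 45% = 38.25%.
Via Solent → Pellion: 100% × 15% × 45% = 6.75%.
Via Solent: 100% × 25% = 25%.
Via Marlow: 93% × 10% = 9.3%.
Direct stake: 8% = 8%.
Total: 38.25% + 6.75% + 25% + 9.3% + 8% = 87.3%.
Rounded: 87.30%.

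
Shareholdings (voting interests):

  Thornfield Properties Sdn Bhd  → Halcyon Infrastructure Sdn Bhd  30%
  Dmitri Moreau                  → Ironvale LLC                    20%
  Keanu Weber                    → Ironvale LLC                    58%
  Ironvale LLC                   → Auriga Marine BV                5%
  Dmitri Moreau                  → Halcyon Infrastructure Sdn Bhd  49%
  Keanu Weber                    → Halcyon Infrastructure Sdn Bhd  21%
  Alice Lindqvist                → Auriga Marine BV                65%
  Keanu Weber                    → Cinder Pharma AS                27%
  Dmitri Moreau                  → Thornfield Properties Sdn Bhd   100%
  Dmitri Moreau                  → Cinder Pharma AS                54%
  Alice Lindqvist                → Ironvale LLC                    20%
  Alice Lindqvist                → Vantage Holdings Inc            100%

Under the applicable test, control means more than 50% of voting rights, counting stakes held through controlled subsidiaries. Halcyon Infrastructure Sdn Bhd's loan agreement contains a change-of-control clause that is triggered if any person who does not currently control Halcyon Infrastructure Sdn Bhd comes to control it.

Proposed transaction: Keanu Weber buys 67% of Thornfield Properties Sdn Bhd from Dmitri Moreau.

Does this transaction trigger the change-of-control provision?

Yes

The purchase adds only to Keanu's holdings (Dmitri's stake shrinks), so Keanu is the only person who could newly come to control Halcyon.
Keanu holds 58% of Ironvale, so Keanu controls Ironvale.
In Halcyon, Keanu's side holds only 21%, not > 50%.
So before the transaction, Keanu does not control Halcyon.
After the purchase, Keanu holds 67% of Thornfield directly, and Dmitri's stake falls to 33%.
Keanu holds 67% of Thornfield, so Keanu controls Thornfield.
Keanu and Thornfield together hold 21% + 30% = 51% of Halcyon, so Keanu controls Halcyon.
Keanu did not control Halcyon before and does after, so the clause is triggered.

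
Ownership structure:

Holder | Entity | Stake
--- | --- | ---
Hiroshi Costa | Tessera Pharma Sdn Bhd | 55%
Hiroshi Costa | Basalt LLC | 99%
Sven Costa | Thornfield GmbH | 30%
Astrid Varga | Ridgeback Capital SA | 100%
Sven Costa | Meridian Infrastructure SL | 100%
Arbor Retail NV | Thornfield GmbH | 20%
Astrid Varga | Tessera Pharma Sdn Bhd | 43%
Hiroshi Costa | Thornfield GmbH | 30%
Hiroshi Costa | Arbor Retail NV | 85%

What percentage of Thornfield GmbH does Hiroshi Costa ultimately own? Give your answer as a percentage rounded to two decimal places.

Hiroshi reaches Thornfield along 2 paths.
Via Arbor: 85% × 20% = 17%.
Direct stake: 30% = 30%.
Total: 17% + 30% = 47%.
Rounded: 47.00%.

47.00%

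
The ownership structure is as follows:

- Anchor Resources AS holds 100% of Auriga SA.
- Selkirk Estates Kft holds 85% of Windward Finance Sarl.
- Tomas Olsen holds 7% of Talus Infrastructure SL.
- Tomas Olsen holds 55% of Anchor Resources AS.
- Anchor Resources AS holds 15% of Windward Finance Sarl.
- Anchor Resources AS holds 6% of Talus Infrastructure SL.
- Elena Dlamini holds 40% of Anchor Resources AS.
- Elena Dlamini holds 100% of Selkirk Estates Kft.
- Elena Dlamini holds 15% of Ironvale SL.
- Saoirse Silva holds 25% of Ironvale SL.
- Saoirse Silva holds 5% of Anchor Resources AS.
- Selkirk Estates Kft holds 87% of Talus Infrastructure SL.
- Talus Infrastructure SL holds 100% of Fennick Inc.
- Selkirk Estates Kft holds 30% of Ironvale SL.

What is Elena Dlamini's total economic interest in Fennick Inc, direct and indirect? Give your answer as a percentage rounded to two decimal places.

89.40%

Elena reaches Fennick along 2 paths.
Via Selkirk → Talus: 100% × 87% × 100% = 87%.
Via Anchor → Talus: 40% × 6% × 100% = 2.4%.
Total: 87% + 2.4% = 89.4%.
Rounded: 89.40%.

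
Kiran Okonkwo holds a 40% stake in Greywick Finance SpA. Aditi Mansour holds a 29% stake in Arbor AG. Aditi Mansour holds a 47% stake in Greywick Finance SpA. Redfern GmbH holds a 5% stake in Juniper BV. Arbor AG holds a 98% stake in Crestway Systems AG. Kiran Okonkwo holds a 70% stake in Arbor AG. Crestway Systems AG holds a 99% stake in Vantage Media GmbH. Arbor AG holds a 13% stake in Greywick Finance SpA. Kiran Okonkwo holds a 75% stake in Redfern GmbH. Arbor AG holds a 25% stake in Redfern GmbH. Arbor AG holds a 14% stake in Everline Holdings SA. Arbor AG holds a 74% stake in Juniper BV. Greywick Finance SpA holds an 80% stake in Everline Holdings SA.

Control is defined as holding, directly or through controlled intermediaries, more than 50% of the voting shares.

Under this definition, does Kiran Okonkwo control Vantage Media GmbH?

Yes

Kiran holds 70% of Arbor, so Kiran controls Arbor.
Arbor holds 98% of Crestway, so Kiran controls Crestway.
Crestway holds 99% of Vantage, so Kiran controls Vantage.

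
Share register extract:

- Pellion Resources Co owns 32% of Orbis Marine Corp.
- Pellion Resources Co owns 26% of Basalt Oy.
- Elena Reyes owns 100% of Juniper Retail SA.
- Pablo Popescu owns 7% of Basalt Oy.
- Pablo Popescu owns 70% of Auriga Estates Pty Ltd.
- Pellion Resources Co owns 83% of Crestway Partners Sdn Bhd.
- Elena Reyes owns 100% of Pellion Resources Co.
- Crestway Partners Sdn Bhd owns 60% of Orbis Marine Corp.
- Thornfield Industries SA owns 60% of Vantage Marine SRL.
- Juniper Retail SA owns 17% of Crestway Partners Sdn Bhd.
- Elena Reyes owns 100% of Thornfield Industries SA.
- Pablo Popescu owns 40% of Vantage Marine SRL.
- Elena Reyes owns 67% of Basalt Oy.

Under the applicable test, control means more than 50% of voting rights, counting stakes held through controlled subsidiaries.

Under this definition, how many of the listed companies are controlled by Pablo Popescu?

1

Pablo holds 70% of Auriga, so Pablo controls Auriga.
No other company's threshold is met.
Pablo controls 1 company.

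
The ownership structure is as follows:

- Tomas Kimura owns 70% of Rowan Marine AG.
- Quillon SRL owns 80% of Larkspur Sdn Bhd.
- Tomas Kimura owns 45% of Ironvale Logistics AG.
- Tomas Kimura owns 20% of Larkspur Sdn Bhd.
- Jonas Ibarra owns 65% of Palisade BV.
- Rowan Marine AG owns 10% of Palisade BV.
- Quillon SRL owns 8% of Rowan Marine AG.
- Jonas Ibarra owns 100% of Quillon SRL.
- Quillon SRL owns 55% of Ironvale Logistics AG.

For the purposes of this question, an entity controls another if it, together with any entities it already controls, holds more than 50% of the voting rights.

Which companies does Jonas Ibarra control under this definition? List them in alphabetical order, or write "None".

Ironvale Logistics AG, Larkspur Sdn Bhd, Palisade BV, Quillon SRL

Jonas holds 100% of Quillon, so Jonas controls Quillon.
Quillon holds 55% of Ironvale, so Jonas controls Ironvale.
Quillon holds 80% of Larkspur, so Jonas controls Larkspur.
Jonas holds 65% of Palisade, so Jonas controls Palisade.
No other company's threshold is met.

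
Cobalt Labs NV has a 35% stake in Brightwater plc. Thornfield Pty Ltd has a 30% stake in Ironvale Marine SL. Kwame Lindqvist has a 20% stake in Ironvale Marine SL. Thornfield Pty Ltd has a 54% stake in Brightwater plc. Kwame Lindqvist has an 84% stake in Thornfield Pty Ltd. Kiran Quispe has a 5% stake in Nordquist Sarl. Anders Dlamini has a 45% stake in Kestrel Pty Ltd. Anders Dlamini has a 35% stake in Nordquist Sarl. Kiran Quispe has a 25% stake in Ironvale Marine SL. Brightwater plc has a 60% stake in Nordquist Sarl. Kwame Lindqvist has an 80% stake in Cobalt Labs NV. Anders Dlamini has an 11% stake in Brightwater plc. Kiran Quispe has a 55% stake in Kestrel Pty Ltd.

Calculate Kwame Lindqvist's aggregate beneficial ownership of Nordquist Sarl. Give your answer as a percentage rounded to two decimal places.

44.02%

Kwame reaches Nordquist along 2 paths.
Via Thornfield → Brightwater: 84% × 54% × 60% = 27.216%.
Via Cobalt → Brightwater: 80% × 35% × 60% = 16.8%.
Total: 27.216% + 16.8% = 44.016%.
Rounded: 44.02%.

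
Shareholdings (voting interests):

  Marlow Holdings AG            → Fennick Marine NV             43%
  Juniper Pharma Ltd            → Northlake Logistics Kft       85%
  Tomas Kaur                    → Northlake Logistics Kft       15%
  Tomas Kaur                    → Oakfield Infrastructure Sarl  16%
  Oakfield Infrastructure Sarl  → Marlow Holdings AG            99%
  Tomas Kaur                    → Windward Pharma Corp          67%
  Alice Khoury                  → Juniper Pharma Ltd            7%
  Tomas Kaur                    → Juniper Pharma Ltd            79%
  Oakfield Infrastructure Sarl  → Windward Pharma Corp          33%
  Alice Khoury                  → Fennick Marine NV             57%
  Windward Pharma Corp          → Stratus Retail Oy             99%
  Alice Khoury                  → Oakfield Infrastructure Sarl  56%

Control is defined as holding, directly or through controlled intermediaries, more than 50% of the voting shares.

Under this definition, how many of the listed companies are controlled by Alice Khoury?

Alice holds 56% of Oakfield, so Alice controls Oakfield.
Oakfield holds 99% of Marlow, so Alice controls Marlow.
Marlow and Alice together hold 43% + 57% = 100% of Fennick, so Alice controls Fennick.
No other company's threshold is met.
Alice controls 3 companies.

3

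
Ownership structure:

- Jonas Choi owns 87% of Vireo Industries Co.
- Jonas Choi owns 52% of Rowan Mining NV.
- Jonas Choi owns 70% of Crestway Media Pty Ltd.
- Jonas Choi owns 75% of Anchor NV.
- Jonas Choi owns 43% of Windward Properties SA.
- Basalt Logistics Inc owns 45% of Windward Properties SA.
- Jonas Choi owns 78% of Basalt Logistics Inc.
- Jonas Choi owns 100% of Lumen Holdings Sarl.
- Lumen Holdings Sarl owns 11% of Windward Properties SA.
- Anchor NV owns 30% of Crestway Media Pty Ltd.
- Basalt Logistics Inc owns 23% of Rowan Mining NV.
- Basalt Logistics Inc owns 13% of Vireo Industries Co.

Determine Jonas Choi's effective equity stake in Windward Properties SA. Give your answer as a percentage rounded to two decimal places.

Jonas reaches Windward along 3 paths.
Direct stake: 43% = 43%.
Via Basalt: 78% × 45% = 35.1%.
Via Lumen: 100% × 11% = 11%.
Total: 43% + 35.1% + 11% = 89.1%.
Rounded: 89.10%.

89.10%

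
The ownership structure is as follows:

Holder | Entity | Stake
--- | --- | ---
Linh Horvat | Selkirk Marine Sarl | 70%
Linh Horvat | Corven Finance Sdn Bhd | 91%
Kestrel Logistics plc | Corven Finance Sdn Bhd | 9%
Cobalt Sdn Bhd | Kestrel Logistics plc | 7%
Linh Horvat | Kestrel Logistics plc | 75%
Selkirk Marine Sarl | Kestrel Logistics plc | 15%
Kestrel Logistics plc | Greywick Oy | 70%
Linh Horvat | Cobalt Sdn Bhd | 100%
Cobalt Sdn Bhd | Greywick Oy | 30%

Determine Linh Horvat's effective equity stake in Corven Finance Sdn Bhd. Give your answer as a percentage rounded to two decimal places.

99.33%

Linh reaches Corven along 4 paths.
Direct stake: 91% = 91%.
Via Cobalt → Kestrel: 100% × 7% × 9% = 0.63%.
Via Kestrel: 75% × 9% = 6.75%.
Via Selkirk → Kestrel: 70% × 15% × 9% = 0.945%.
Total: 91% + 0.63% + 6.75% + 0.945% = 99.325%.
Rounded: 99.33%.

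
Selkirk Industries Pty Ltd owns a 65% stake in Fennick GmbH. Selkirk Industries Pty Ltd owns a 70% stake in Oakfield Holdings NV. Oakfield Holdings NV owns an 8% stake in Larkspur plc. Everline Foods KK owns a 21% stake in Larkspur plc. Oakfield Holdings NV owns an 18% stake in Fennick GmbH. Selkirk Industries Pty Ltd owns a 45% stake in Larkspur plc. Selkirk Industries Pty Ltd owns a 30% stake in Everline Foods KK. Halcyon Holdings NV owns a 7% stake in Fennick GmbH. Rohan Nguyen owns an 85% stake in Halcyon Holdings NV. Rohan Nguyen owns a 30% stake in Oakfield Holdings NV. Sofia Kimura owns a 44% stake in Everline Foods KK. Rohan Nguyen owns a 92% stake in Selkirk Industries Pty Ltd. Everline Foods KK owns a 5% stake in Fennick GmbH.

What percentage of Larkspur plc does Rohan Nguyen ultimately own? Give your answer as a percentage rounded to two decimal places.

54.75%

Rohan reaches Larkspur along 4 paths.
Via Selkirk → Everline: 92% × 30% × 21% = 5.796%.
Via Selkirk: 92% × 45% = 41.4%.
Via Selkirk → Oakfield: 92% × 70% × 8% = 5.152%.
Via Oakfield: 30% × 8% = 2.4%.
Total: 5.796% + 41.4% + 5.152% + 2.4% = 54.748%.
Rounded: 54.75%.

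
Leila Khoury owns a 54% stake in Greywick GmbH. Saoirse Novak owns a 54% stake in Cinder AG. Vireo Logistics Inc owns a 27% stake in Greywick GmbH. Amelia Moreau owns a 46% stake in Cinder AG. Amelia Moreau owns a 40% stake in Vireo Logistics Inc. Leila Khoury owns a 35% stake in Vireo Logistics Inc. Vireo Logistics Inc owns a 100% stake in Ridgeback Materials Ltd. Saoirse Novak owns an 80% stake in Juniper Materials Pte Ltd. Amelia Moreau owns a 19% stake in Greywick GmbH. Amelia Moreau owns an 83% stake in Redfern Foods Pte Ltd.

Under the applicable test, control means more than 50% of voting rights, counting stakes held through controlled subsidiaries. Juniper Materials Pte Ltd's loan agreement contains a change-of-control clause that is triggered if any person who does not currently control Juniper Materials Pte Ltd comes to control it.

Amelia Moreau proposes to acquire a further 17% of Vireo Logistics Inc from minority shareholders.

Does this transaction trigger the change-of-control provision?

No

The purchase changes only Amelia's holdings, so Amelia is the only person who could newly come to control Juniper.
Amelia holds 83% of Redfern, so Amelia controls Redfern.
Neither Amelia nor any entity Amelia controls holds any voting interest in Juniper.
So before the transaction, Amelia does not control Juniper.
After the purchase, Amelia's direct stake in Vireo rises to 40% + 17% = 57%.
Amelia holds 57% of Vireo, so Amelia controls Vireo.
Vireo holds 100% of Ridgeback, so Amelia controls Ridgeback.
After the transaction, neither Amelia nor any entity Amelia controls holds a voting interest in Juniper, so Amelia still does not control it.
No new person acquires control, so the clause is not triggered.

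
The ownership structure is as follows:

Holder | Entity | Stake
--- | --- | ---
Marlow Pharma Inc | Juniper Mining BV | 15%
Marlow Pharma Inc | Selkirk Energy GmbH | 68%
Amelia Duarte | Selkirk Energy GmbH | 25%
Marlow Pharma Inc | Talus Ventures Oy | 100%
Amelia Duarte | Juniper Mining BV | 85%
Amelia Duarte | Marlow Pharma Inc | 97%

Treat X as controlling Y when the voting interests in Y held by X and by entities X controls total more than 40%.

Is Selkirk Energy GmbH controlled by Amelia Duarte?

Amelia holds 97% of Marlow, so Amelia controls Marlow.
Amelia and Marlow together hold 25% + 68% = 93% of Selkirk, so Amelia controls Selkirk.

Yes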